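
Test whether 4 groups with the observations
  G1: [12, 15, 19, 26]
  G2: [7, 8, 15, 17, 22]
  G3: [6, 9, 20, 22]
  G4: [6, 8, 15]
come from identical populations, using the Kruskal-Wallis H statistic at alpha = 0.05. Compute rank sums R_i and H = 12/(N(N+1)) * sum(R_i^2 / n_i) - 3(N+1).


Step 1: Combine all N = 16 observations and assign midranks.
sorted (value, group, rank): (6,G3,1.5), (6,G4,1.5), (7,G2,3), (8,G2,4.5), (8,G4,4.5), (9,G3,6), (12,G1,7), (15,G1,9), (15,G2,9), (15,G4,9), (17,G2,11), (19,G1,12), (20,G3,13), (22,G2,14.5), (22,G3,14.5), (26,G1,16)
Step 2: Sum ranks within each group.
R_1 = 44 (n_1 = 4)
R_2 = 42 (n_2 = 5)
R_3 = 35 (n_3 = 4)
R_4 = 15 (n_4 = 3)
Step 3: H = 12/(N(N+1)) * sum(R_i^2/n_i) - 3(N+1)
     = 12/(16*17) * (44^2/4 + 42^2/5 + 35^2/4 + 15^2/3) - 3*17
     = 0.044118 * 1218.05 - 51
     = 2.737500.
Step 4: Ties present; correction factor C = 1 - 42/(16^3 - 16) = 0.989706. Corrected H = 2.737500 / 0.989706 = 2.765973.
Step 5: Under H0, H ~ chi^2(3); p-value = 0.429132.
Step 6: alpha = 0.05. fail to reject H0.

H = 2.7660, df = 3, p = 0.429132, fail to reject H0.


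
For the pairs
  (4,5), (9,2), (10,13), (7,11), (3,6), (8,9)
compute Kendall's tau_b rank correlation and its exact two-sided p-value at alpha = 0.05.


Step 1: Enumerate the 15 unordered pairs (i,j) with i<j and classify each by sign(x_j-x_i) * sign(y_j-y_i).
  (1,2):dx=+5,dy=-3->D; (1,3):dx=+6,dy=+8->C; (1,4):dx=+3,dy=+6->C; (1,5):dx=-1,dy=+1->D
  (1,6):dx=+4,dy=+4->C; (2,3):dx=+1,dy=+11->C; (2,4):dx=-2,dy=+9->D; (2,5):dx=-6,dy=+4->D
  (2,6):dx=-1,dy=+7->D; (3,4):dx=-3,dy=-2->C; (3,5):dx=-7,dy=-7->C; (3,6):dx=-2,dy=-4->C
  (4,5):dx=-4,dy=-5->C; (4,6):dx=+1,dy=-2->D; (5,6):dx=+5,dy=+3->C
Step 2: C = 9, D = 6, total pairs = 15.
Step 3: tau = (C - D)/(n(n-1)/2) = (9 - 6)/15 = 0.200000.
Step 4: Exact two-sided p-value (enumerate n! = 720 permutations of y under H0): p = 0.719444.
Step 5: alpha = 0.05. fail to reject H0.

tau_b = 0.2000 (C=9, D=6), p = 0.719444, fail to reject H0.


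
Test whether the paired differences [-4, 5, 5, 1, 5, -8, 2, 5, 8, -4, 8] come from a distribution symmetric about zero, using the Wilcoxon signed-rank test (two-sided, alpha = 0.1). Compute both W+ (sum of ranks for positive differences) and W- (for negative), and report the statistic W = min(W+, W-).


Step 1: Drop any zero differences (none here) and take |d_i|.
|d| = [4, 5, 5, 1, 5, 8, 2, 5, 8, 4, 8]
Step 2: Midrank |d_i| (ties get averaged ranks).
ranks: |4|->3.5, |5|->6.5, |5|->6.5, |1|->1, |5|->6.5, |8|->10, |2|->2, |5|->6.5, |8|->10, |4|->3.5, |8|->10
Step 3: Attach original signs; sum ranks with positive sign and with negative sign.
W+ = 6.5 + 6.5 + 1 + 6.5 + 2 + 6.5 + 10 + 10 = 49
W- = 3.5 + 10 + 3.5 = 17
(Check: W+ + W- = 66 should equal n(n+1)/2 = 66.)
Step 4: Test statistic W = min(W+, W-) = 17.
Step 5: Ties in |d|, so use the tie-corrected normal approximation.
        E[W] = n(n+1)/4 = 11*12/4 = 33.
        Tie groups: |d|=4 (t=2), |d|=5 (t=4), |d|=8 (t=3); sum(t^3 - t) = 90.
        Var[W] = n(n+1)(2n+1)/24 - sum(t^3-t)/48 = 3036/24 - 90/48 = 124.625.
        z = (W - E[W]) / sqrt(Var[W]) = (17 - 33) / 11.1636 = -1.4332.
        Two-sided p = 2*Phi(z) = 0.151791.
Step 6: alpha = 0.1. fail to reject H0.

W+ = 49, W- = 17, W = min = 17, p = 0.151791, fail to reject H0.


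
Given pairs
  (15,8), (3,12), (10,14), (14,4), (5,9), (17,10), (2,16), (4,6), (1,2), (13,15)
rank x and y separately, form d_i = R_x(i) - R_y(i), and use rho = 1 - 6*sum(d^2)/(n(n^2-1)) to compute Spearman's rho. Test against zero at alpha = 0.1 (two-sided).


Step 1: Rank x and y separately (midranks; no ties here).
rank(x): 15->9, 3->3, 10->6, 14->8, 5->5, 17->10, 2->2, 4->4, 1->1, 13->7
rank(y): 8->4, 12->7, 14->8, 4->2, 9->5, 10->6, 16->10, 6->3, 2->1, 15->9
Step 2: d_i = R_x(i) - R_y(i); compute d_i^2.
  (9-4)^2=25, (3-7)^2=16, (6-8)^2=4, (8-2)^2=36, (5-5)^2=0, (10-6)^2=16, (2-10)^2=64, (4-3)^2=1, (1-1)^2=0, (7-9)^2=4
sum(d^2) = 166.
Step 3: rho = 1 - 6*166 / (10*(10^2 - 1)) = 1 - 996/990 = -0.006061.
Step 4: Under H0, t = rho * sqrt((n-2)/(1-rho^2)) = -0.0171 ~ t(8).
Step 5: Two-sided p-value from the t-distribution with 8 df = 0.986743.
Step 6: alpha = 0.1. fail to reject H0.

rho = -0.0061, p = 0.986743, fail to reject H0 at alpha = 0.1.


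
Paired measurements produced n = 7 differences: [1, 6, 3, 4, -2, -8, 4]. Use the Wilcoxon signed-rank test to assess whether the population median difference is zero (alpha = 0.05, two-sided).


Step 1: Drop any zero differences (none here) and take |d_i|.
|d| = [1, 6, 3, 4, 2, 8, 4]
Step 2: Midrank |d_i| (ties get averaged ranks).
ranks: |1|->1, |6|->6, |3|->3, |4|->4.5, |2|->2, |8|->7, |4|->4.5
Step 3: Attach original signs; sum ranks with positive sign and with negative sign.
W+ = 1 + 6 + 3 + 4.5 + 4.5 = 19
W- = 2 + 7 = 9
(Check: W+ + W- = 28 should equal n(n+1)/2 = 28.)
Step 4: Test statistic W = min(W+, W-) = 9.
Step 5: Ties in |d|, so use the tie-corrected normal approximation.
        E[W] = n(n+1)/4 = 7*8/4 = 14.
        Tie groups: |d|=4 (t=2); sum(t^3 - t) = 6.
        Var[W] = n(n+1)(2n+1)/24 - sum(t^3-t)/48 = 840/24 - 6/48 = 34.875.
        z = (W - E[W]) / sqrt(Var[W]) = (9 - 14) / 5.9055 = -0.8467.
        Two-sided p = 2*Phi(z) = 0.397180.
Step 6: alpha = 0.05. fail to reject H0.

W+ = 19, W- = 9, W = min = 9, p = 0.397180, fail to reject H0.


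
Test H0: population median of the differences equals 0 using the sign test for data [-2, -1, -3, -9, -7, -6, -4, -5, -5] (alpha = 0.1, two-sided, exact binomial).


Step 1: Discard zero differences. Original n = 9; n_eff = number of nonzero differences = 9.
Nonzero differences (with sign): -2, -1, -3, -9, -7, -6, -4, -5, -5
Step 2: Count signs: positive = 0, negative = 9.
Step 3: Under H0: P(positive) = 0.5, so the number of positives S ~ Bin(9, 0.5).
Step 4: Two-sided exact p-value = sum of Bin(9,0.5) probabilities at or below the observed probability = 0.003906.
Step 5: alpha = 0.1. reject H0.

n_eff = 9, pos = 0, neg = 9, p = 0.003906, reject H0.


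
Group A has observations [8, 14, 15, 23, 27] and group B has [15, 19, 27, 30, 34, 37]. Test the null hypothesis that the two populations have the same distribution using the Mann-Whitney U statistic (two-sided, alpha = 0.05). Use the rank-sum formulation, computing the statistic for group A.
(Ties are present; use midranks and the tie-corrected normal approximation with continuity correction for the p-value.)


Step 1: Combine and sort all 11 observations; assign midranks.
sorted (value, group): (8,X), (14,X), (15,X), (15,Y), (19,Y), (23,X), (27,X), (27,Y), (30,Y), (34,Y), (37,Y)
ranks: 8->1, 14->2, 15->3.5, 15->3.5, 19->5, 23->6, 27->7.5, 27->7.5, 30->9, 34->10, 37->11
Step 2: Rank sum for X: R1 = 1 + 2 + 3.5 + 6 + 7.5 = 20.
Step 3: U_X = R1 - n1(n1+1)/2 = 20 - 5*6/2 = 20 - 15 = 5.
       U_Y = n1*n2 - U_X = 30 - 5 = 25.
Step 4: Ties are present, so use the tie-corrected normal approximation (with continuity correction) for the p-value.
Step 5: p-value = 0.081440; compare to alpha = 0.05. fail to reject H0.

U_X = 5, p = 0.081440, fail to reject H0 at alpha = 0.05.


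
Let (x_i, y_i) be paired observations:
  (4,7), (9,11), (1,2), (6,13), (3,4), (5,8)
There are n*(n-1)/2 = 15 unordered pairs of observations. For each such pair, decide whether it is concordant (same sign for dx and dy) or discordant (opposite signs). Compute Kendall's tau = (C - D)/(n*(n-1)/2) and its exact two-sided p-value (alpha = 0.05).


Step 1: Enumerate the 15 unordered pairs (i,j) with i<j and classify each by sign(x_j-x_i) * sign(y_j-y_i).
  (1,2):dx=+5,dy=+4->C; (1,3):dx=-3,dy=-5->C; (1,4):dx=+2,dy=+6->C; (1,5):dx=-1,dy=-3->C
  (1,6):dx=+1,dy=+1->C; (2,3):dx=-8,dy=-9->C; (2,4):dx=-3,dy=+2->D; (2,5):dx=-6,dy=-7->C
  (2,6):dx=-4,dy=-3->C; (3,4):dx=+5,dy=+11->C; (3,5):dx=+2,dy=+2->C; (3,6):dx=+4,dy=+6->C
  (4,5):dx=-3,dy=-9->C; (4,6):dx=-1,dy=-5->C; (5,6):dx=+2,dy=+4->C
Step 2: C = 14, D = 1, total pairs = 15.
Step 3: tau = (C - D)/(n(n-1)/2) = (14 - 1)/15 = 0.866667.
Step 4: Exact two-sided p-value (enumerate n! = 720 permutations of y under H0): p = 0.016667.
Step 5: alpha = 0.05. reject H0.

tau_b = 0.8667 (C=14, D=1), p = 0.016667, reject H0.


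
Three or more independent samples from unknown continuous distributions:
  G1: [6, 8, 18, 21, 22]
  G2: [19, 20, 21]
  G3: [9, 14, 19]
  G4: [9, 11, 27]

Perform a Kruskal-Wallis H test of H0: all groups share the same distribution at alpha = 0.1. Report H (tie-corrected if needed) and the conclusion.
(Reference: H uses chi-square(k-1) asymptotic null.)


Step 1: Combine all N = 14 observations and assign midranks.
sorted (value, group, rank): (6,G1,1), (8,G1,2), (9,G3,3.5), (9,G4,3.5), (11,G4,5), (14,G3,6), (18,G1,7), (19,G2,8.5), (19,G3,8.5), (20,G2,10), (21,G1,11.5), (21,G2,11.5), (22,G1,13), (27,G4,14)
Step 2: Sum ranks within each group.
R_1 = 34.5 (n_1 = 5)
R_2 = 30 (n_2 = 3)
R_3 = 18 (n_3 = 3)
R_4 = 22.5 (n_4 = 3)
Step 3: H = 12/(N(N+1)) * sum(R_i^2/n_i) - 3(N+1)
     = 12/(14*15) * (34.5^2/5 + 30^2/3 + 18^2/3 + 22.5^2/3) - 3*15
     = 0.057143 * 814.8 - 45
     = 1.560000.
Step 4: Ties present; correction factor C = 1 - 18/(14^3 - 14) = 0.993407. Corrected H = 1.560000 / 0.993407 = 1.570354.
Step 5: Under H0, H ~ chi^2(3); p-value = 0.666130.
Step 6: alpha = 0.1. fail to reject H0.

H = 1.5704, df = 3, p = 0.666130, fail to reject H0.


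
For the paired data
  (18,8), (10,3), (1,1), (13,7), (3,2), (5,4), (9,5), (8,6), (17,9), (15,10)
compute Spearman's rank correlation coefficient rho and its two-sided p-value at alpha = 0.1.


Step 1: Rank x and y separately (midranks; no ties here).
rank(x): 18->10, 10->6, 1->1, 13->7, 3->2, 5->3, 9->5, 8->4, 17->9, 15->8
rank(y): 8->8, 3->3, 1->1, 7->7, 2->2, 4->4, 5->5, 6->6, 9->9, 10->10
Step 2: d_i = R_x(i) - R_y(i); compute d_i^2.
  (10-8)^2=4, (6-3)^2=9, (1-1)^2=0, (7-7)^2=0, (2-2)^2=0, (3-4)^2=1, (5-5)^2=0, (4-6)^2=4, (9-9)^2=0, (8-10)^2=4
sum(d^2) = 22.
Step 3: rho = 1 - 6*22 / (10*(10^2 - 1)) = 1 - 132/990 = 0.866667.
Step 4: Under H0, t = rho * sqrt((n-2)/(1-rho^2)) = 4.9135 ~ t(8).
Step 5: Two-sided p-value from the t-distribution with 8 df = 0.001174.
Step 6: alpha = 0.1. reject H0.

rho = 0.8667, p = 0.001174, reject H0 at alpha = 0.1.


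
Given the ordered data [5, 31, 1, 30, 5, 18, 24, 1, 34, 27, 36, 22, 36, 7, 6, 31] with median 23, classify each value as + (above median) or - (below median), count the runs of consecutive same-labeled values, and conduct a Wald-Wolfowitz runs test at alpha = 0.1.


Step 1: Compute median = 23; label A = above, B = below.
Labels in order: BABABBABAAABABBA  (n_A = 8, n_B = 8)
Step 2: Count runs R = 12.
Step 3: Under H0 (random ordering), E[R] = 2*n_A*n_B/(n_A+n_B) + 1 = 2*8*8/16 + 1 = 9.0000.
        Var[R] = 2*n_A*n_B*(2*n_A*n_B - n_A - n_B) / ((n_A+n_B)^2 * (n_A+n_B-1)) = 14336/3840 = 3.7333.
        SD[R] = 1.9322.
Step 4: Continuity-corrected z = (R - 0.5 - E[R]) / SD[R] = (12 - 0.5 - 9.0000) / 1.9322 = 1.2939.
Step 5: Two-sided p-value via normal approximation = 2*(1 - Phi(|z|)) = 0.195709.
Step 6: alpha = 0.1. fail to reject H0.

R = 12, z = 1.2939, p = 0.195709, fail to reject H0.


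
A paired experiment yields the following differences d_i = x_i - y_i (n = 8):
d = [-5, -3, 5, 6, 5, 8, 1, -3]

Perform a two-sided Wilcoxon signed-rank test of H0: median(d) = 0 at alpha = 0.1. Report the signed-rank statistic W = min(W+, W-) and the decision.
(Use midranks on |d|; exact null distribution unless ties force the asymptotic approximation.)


Step 1: Drop any zero differences (none here) and take |d_i|.
|d| = [5, 3, 5, 6, 5, 8, 1, 3]
Step 2: Midrank |d_i| (ties get averaged ranks).
ranks: |5|->5, |3|->2.5, |5|->5, |6|->7, |5|->5, |8|->8, |1|->1, |3|->2.5
Step 3: Attach original signs; sum ranks with positive sign and with negative sign.
W+ = 5 + 7 + 5 + 8 + 1 = 26
W- = 5 + 2.5 + 2.5 = 10
(Check: W+ + W- = 36 should equal n(n+1)/2 = 36.)
Step 4: Test statistic W = min(W+, W-) = 10.
Step 5: Ties in |d|, so use the tie-corrected normal approximation.
        E[W] = n(n+1)/4 = 8*9/4 = 18.
        Tie groups: |d|=3 (t=2), |d|=5 (t=3); sum(t^3 - t) = 30.
        Var[W] = n(n+1)(2n+1)/24 - sum(t^3-t)/48 = 1224/24 - 30/48 = 50.375.
        z = (W - E[W]) / sqrt(Var[W]) = (10 - 18) / 7.0975 = -1.1272.
        Two-sided p = 2*Phi(z) = 0.259678.
Step 6: alpha = 0.1. fail to reject H0.

W+ = 26, W- = 10, W = min = 10, p = 0.259678, fail to reject H0.


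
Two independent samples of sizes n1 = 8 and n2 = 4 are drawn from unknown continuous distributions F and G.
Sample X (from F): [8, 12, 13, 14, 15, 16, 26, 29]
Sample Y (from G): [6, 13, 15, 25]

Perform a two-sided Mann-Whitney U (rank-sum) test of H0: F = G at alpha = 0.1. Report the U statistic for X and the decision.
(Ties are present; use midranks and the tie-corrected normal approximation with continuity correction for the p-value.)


Step 1: Combine and sort all 12 observations; assign midranks.
sorted (value, group): (6,Y), (8,X), (12,X), (13,X), (13,Y), (14,X), (15,X), (15,Y), (16,X), (25,Y), (26,X), (29,X)
ranks: 6->1, 8->2, 12->3, 13->4.5, 13->4.5, 14->6, 15->7.5, 15->7.5, 16->9, 25->10, 26->11, 29->12
Step 2: Rank sum for X: R1 = 2 + 3 + 4.5 + 6 + 7.5 + 9 + 11 + 12 = 55.
Step 3: U_X = R1 - n1(n1+1)/2 = 55 - 8*9/2 = 55 - 36 = 19.
       U_Y = n1*n2 - U_X = 32 - 19 = 13.
Step 4: Ties are present, so use the tie-corrected normal approximation (with continuity correction) for the p-value.
Step 5: p-value = 0.670038; compare to alpha = 0.1. fail to reject H0.

U_X = 19, p = 0.670038, fail to reject H0 at alpha = 0.1.


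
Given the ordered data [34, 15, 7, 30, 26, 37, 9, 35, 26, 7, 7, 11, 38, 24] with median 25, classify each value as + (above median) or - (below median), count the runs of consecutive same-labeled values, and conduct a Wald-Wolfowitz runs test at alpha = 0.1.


Step 1: Compute median = 25; label A = above, B = below.
Labels in order: ABBAAABAABBBAB  (n_A = 7, n_B = 7)
Step 2: Count runs R = 8.
Step 3: Under H0 (random ordering), E[R] = 2*n_A*n_B/(n_A+n_B) + 1 = 2*7*7/14 + 1 = 8.0000.
        Var[R] = 2*n_A*n_B*(2*n_A*n_B - n_A - n_B) / ((n_A+n_B)^2 * (n_A+n_B-1)) = 8232/2548 = 3.2308.
        SD[R] = 1.7974.
Step 4: R = E[R], so z = 0 with no continuity correction.
Step 5: Two-sided p-value via normal approximation = 2*(1 - Phi(|z|)) = 1.000000.
Step 6: alpha = 0.1. fail to reject H0.

R = 8, z = 0.0000, p = 1.000000, fail to reject H0.


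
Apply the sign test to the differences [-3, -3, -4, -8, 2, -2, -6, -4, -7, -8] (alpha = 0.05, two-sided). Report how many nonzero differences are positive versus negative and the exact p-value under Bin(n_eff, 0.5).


Step 1: Discard zero differences. Original n = 10; n_eff = number of nonzero differences = 10.
Nonzero differences (with sign): -3, -3, -4, -8, +2, -2, -6, -4, -7, -8
Step 2: Count signs: positive = 1, negative = 9.
Step 3: Under H0: P(positive) = 0.5, so the number of positives S ~ Bin(10, 0.5).
Step 4: Two-sided exact p-value = sum of Bin(10,0.5) probabilities at or below the observed probability = 0.021484.
Step 5: alpha = 0.05. reject H0.

n_eff = 10, pos = 1, neg = 9, p = 0.021484, reject H0.


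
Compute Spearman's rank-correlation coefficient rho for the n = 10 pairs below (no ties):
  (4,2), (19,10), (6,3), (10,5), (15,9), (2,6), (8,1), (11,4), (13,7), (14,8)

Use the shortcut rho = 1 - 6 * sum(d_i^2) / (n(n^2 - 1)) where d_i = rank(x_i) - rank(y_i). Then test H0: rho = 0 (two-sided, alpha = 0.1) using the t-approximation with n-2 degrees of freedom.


Step 1: Rank x and y separately (midranks; no ties here).
rank(x): 4->2, 19->10, 6->3, 10->5, 15->9, 2->1, 8->4, 11->6, 13->7, 14->8
rank(y): 2->2, 10->10, 3->3, 5->5, 9->9, 6->6, 1->1, 4->4, 7->7, 8->8
Step 2: d_i = R_x(i) - R_y(i); compute d_i^2.
  (2-2)^2=0, (10-10)^2=0, (3-3)^2=0, (5-5)^2=0, (9-9)^2=0, (1-6)^2=25, (4-1)^2=9, (6-4)^2=4, (7-7)^2=0, (8-8)^2=0
sum(d^2) = 38.
Step 3: rho = 1 - 6*38 / (10*(10^2 - 1)) = 1 - 228/990 = 0.769697.
Step 4: Under H0, t = rho * sqrt((n-2)/(1-rho^2)) = 3.4101 ~ t(8).
Step 5: Two-sided p-value from the t-distribution with 8 df = 0.009222.
Step 6: alpha = 0.1. reject H0.

rho = 0.7697, p = 0.009222, reject H0 at alpha = 0.1.


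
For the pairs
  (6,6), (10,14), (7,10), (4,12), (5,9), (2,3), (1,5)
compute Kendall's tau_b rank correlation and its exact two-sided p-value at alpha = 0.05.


Step 1: Enumerate the 21 unordered pairs (i,j) with i<j and classify each by sign(x_j-x_i) * sign(y_j-y_i).
  (1,2):dx=+4,dy=+8->C; (1,3):dx=+1,dy=+4->C; (1,4):dx=-2,dy=+6->D; (1,5):dx=-1,dy=+3->D
  (1,6):dx=-4,dy=-3->C; (1,7):dx=-5,dy=-1->C; (2,3):dx=-3,dy=-4->C; (2,4):dx=-6,dy=-2->C
  (2,5):dx=-5,dy=-5->C; (2,6):dx=-8,dy=-11->C; (2,7):dx=-9,dy=-9->C; (3,4):dx=-3,dy=+2->D
  (3,5):dx=-2,dy=-1->C; (3,6):dx=-5,dy=-7->C; (3,7):dx=-6,dy=-5->C; (4,5):dx=+1,dy=-3->D
  (4,6):dx=-2,dy=-9->C; (4,7):dx=-3,dy=-7->C; (5,6):dx=-3,dy=-6->C; (5,7):dx=-4,dy=-4->C
  (6,7):dx=-1,dy=+2->D
Step 2: C = 16, D = 5, total pairs = 21.
Step 3: tau = (C - D)/(n(n-1)/2) = (16 - 5)/21 = 0.523810.
Step 4: Exact two-sided p-value (enumerate n! = 5040 permutations of y under H0): p = 0.136111.
Step 5: alpha = 0.05. fail to reject H0.

tau_b = 0.5238 (C=16, D=5), p = 0.136111, fail to reject H0.


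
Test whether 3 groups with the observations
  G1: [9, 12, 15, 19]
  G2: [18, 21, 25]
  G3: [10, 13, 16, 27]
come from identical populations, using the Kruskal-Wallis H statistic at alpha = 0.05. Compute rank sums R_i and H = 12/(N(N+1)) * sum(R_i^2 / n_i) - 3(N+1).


Step 1: Combine all N = 11 observations and assign midranks.
sorted (value, group, rank): (9,G1,1), (10,G3,2), (12,G1,3), (13,G3,4), (15,G1,5), (16,G3,6), (18,G2,7), (19,G1,8), (21,G2,9), (25,G2,10), (27,G3,11)
Step 2: Sum ranks within each group.
R_1 = 17 (n_1 = 4)
R_2 = 26 (n_2 = 3)
R_3 = 23 (n_3 = 4)
Step 3: H = 12/(N(N+1)) * sum(R_i^2/n_i) - 3(N+1)
     = 12/(11*12) * (17^2/4 + 26^2/3 + 23^2/4) - 3*12
     = 0.090909 * 429.833 - 36
     = 3.075758.
Step 4: No ties, so H is used without correction.
Step 5: Under H0, H ~ chi^2(2); p-value = 0.214836.
Step 6: alpha = 0.05. fail to reject H0.

H = 3.0758, df = 2, p = 0.214836, fail to reject H0.


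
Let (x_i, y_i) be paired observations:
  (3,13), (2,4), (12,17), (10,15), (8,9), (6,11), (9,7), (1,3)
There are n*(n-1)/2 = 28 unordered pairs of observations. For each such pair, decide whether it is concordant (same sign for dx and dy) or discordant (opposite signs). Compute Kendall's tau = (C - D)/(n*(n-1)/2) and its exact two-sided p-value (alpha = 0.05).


Step 1: Enumerate the 28 unordered pairs (i,j) with i<j and classify each by sign(x_j-x_i) * sign(y_j-y_i).
  (1,2):dx=-1,dy=-9->C; (1,3):dx=+9,dy=+4->C; (1,4):dx=+7,dy=+2->C; (1,5):dx=+5,dy=-4->D
  (1,6):dx=+3,dy=-2->D; (1,7):dx=+6,dy=-6->D; (1,8):dx=-2,dy=-10->C; (2,3):dx=+10,dy=+13->C
  (2,4):dx=+8,dy=+11->C; (2,5):dx=+6,dy=+5->C; (2,6):dx=+4,dy=+7->C; (2,7):dx=+7,dy=+3->C
  (2,8):dx=-1,dy=-1->C; (3,4):dx=-2,dy=-2->C; (3,5):dx=-4,dy=-8->C; (3,6):dx=-6,dy=-6->C
  (3,7):dx=-3,dy=-10->C; (3,8):dx=-11,dy=-14->C; (4,5):dx=-2,dy=-6->C; (4,6):dx=-4,dy=-4->C
  (4,7):dx=-1,dy=-8->C; (4,8):dx=-9,dy=-12->C; (5,6):dx=-2,dy=+2->D; (5,7):dx=+1,dy=-2->D
  (5,8):dx=-7,dy=-6->C; (6,7):dx=+3,dy=-4->D; (6,8):dx=-5,dy=-8->C; (7,8):dx=-8,dy=-4->C
Step 2: C = 22, D = 6, total pairs = 28.
Step 3: tau = (C - D)/(n(n-1)/2) = (22 - 6)/28 = 0.571429.
Step 4: Exact two-sided p-value (enumerate n! = 40320 permutations of y under H0): p = 0.061012.
Step 5: alpha = 0.05. fail to reject H0.

tau_b = 0.5714 (C=22, D=6), p = 0.061012, fail to reject H0.


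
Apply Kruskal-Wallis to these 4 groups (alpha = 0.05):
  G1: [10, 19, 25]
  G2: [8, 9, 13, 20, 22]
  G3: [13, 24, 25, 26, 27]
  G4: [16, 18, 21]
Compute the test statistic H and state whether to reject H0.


Step 1: Combine all N = 16 observations and assign midranks.
sorted (value, group, rank): (8,G2,1), (9,G2,2), (10,G1,3), (13,G2,4.5), (13,G3,4.5), (16,G4,6), (18,G4,7), (19,G1,8), (20,G2,9), (21,G4,10), (22,G2,11), (24,G3,12), (25,G1,13.5), (25,G3,13.5), (26,G3,15), (27,G3,16)
Step 2: Sum ranks within each group.
R_1 = 24.5 (n_1 = 3)
R_2 = 27.5 (n_2 = 5)
R_3 = 61 (n_3 = 5)
R_4 = 23 (n_4 = 3)
Step 3: H = 12/(N(N+1)) * sum(R_i^2/n_i) - 3(N+1)
     = 12/(16*17) * (24.5^2/3 + 27.5^2/5 + 61^2/5 + 23^2/3) - 3*17
     = 0.044118 * 1271.87 - 51
     = 5.111765.
Step 4: Ties present; correction factor C = 1 - 12/(16^3 - 16) = 0.997059. Corrected H = 5.111765 / 0.997059 = 5.126844.
Step 5: Under H0, H ~ chi^2(3); p-value = 0.162741.
Step 6: alpha = 0.05. fail to reject H0.

H = 5.1268, df = 3, p = 0.162741, fail to reject H0.


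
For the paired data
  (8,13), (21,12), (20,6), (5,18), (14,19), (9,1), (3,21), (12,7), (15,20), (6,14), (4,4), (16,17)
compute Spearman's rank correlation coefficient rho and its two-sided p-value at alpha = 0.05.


Step 1: Rank x and y separately (midranks; no ties here).
rank(x): 8->5, 21->12, 20->11, 5->3, 14->8, 9->6, 3->1, 12->7, 15->9, 6->4, 4->2, 16->10
rank(y): 13->6, 12->5, 6->3, 18->9, 19->10, 1->1, 21->12, 7->4, 20->11, 14->7, 4->2, 17->8
Step 2: d_i = R_x(i) - R_y(i); compute d_i^2.
  (5-6)^2=1, (12-5)^2=49, (11-3)^2=64, (3-9)^2=36, (8-10)^2=4, (6-1)^2=25, (1-12)^2=121, (7-4)^2=9, (9-11)^2=4, (4-7)^2=9, (2-2)^2=0, (10-8)^2=4
sum(d^2) = 326.
Step 3: rho = 1 - 6*326 / (12*(12^2 - 1)) = 1 - 1956/1716 = -0.139860.
Step 4: Under H0, t = rho * sqrt((n-2)/(1-rho^2)) = -0.4467 ~ t(10).
Step 5: Two-sided p-value from the t-distribution with 10 df = 0.664633.
Step 6: alpha = 0.05. fail to reject H0.

rho = -0.1399, p = 0.664633, fail to reject H0 at alpha = 0.05.


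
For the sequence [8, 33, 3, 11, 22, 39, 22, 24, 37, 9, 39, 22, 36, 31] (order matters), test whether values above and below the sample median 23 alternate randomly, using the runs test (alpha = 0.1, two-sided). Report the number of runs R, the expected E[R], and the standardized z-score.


Step 1: Compute median = 23; label A = above, B = below.
Labels in order: BABBBABAABABAA  (n_A = 7, n_B = 7)
Step 2: Count runs R = 10.
Step 3: Under H0 (random ordering), E[R] = 2*n_A*n_B/(n_A+n_B) + 1 = 2*7*7/14 + 1 = 8.0000.
        Var[R] = 2*n_A*n_B*(2*n_A*n_B - n_A - n_B) / ((n_A+n_B)^2 * (n_A+n_B-1)) = 8232/2548 = 3.2308.
        SD[R] = 1.7974.
Step 4: Continuity-corrected z = (R - 0.5 - E[R]) / SD[R] = (10 - 0.5 - 8.0000) / 1.7974 = 0.8345.
Step 5: Two-sided p-value via normal approximation = 2*(1 - Phi(|z|)) = 0.403986.
Step 6: alpha = 0.1. fail to reject H0.

R = 10, z = 0.8345, p = 0.403986, fail to reject H0.


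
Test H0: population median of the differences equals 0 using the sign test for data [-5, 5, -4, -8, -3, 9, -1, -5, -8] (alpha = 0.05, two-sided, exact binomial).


Step 1: Discard zero differences. Original n = 9; n_eff = number of nonzero differences = 9.
Nonzero differences (with sign): -5, +5, -4, -8, -3, +9, -1, -5, -8
Step 2: Count signs: positive = 2, negative = 7.
Step 3: Under H0: P(positive) = 0.5, so the number of positives S ~ Bin(9, 0.5).
Step 4: Two-sided exact p-value = sum of Bin(9,0.5) probabilities at or below the observed probability = 0.179688.
Step 5: alpha = 0.05. fail to reject H0.

n_eff = 9, pos = 2, neg = 7, p = 0.179688, fail to reject H0.


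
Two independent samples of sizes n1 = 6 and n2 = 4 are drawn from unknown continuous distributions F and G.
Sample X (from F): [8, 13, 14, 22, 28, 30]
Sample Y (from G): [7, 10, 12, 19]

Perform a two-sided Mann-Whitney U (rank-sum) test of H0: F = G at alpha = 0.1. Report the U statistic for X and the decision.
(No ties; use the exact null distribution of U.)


Step 1: Combine and sort all 10 observations; assign midranks.
sorted (value, group): (7,Y), (8,X), (10,Y), (12,Y), (13,X), (14,X), (19,Y), (22,X), (28,X), (30,X)
ranks: 7->1, 8->2, 10->3, 12->4, 13->5, 14->6, 19->7, 22->8, 28->9, 30->10
Step 2: Rank sum for X: R1 = 2 + 5 + 6 + 8 + 9 + 10 = 40.
Step 3: U_X = R1 - n1(n1+1)/2 = 40 - 6*7/2 = 40 - 21 = 19.
       U_Y = n1*n2 - U_X = 24 - 19 = 5.
Step 4: No ties, so the exact null distribution of U (based on enumerating the C(10,6) = 210 equally likely rank assignments) gives the two-sided p-value.
Step 5: p-value = 0.171429; compare to alpha = 0.1. fail to reject H0.

U_X = 19, p = 0.171429, fail to reject H0 at alpha = 0.1.


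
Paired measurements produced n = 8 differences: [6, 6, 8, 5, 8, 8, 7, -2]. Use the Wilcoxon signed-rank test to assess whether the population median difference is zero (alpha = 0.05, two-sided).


Step 1: Drop any zero differences (none here) and take |d_i|.
|d| = [6, 6, 8, 5, 8, 8, 7, 2]
Step 2: Midrank |d_i| (ties get averaged ranks).
ranks: |6|->3.5, |6|->3.5, |8|->7, |5|->2, |8|->7, |8|->7, |7|->5, |2|->1
Step 3: Attach original signs; sum ranks with positive sign and with negative sign.
W+ = 3.5 + 3.5 + 7 + 2 + 7 + 7 + 5 = 35
W- = 1 = 1
(Check: W+ + W- = 36 should equal n(n+1)/2 = 36.)
Step 4: Test statistic W = min(W+, W-) = 1.
Step 5: Ties in |d|, so use the tie-corrected normal approximation.
        E[W] = n(n+1)/4 = 8*9/4 = 18.
        Tie groups: |d|=6 (t=2), |d|=8 (t=3); sum(t^3 - t) = 30.
        Var[W] = n(n+1)(2n+1)/24 - sum(t^3-t)/48 = 1224/24 - 30/48 = 50.375.
        z = (W - E[W]) / sqrt(Var[W]) = (1 - 18) / 7.0975 = -2.3952.
        Two-sided p = 2*Phi(z) = 0.016611.
Step 6: alpha = 0.05. reject H0.

W+ = 35, W- = 1, W = min = 1, p = 0.016611, reject H0.


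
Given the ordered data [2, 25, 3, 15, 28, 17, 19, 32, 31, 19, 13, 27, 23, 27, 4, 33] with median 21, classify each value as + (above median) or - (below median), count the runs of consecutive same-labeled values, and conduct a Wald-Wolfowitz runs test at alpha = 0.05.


Step 1: Compute median = 21; label A = above, B = below.
Labels in order: BABBABBAABBAAABA  (n_A = 8, n_B = 8)
Step 2: Count runs R = 10.
Step 3: Under H0 (random ordering), E[R] = 2*n_A*n_B/(n_A+n_B) + 1 = 2*8*8/16 + 1 = 9.0000.
        Var[R] = 2*n_A*n_B*(2*n_A*n_B - n_A - n_B) / ((n_A+n_B)^2 * (n_A+n_B-1)) = 14336/3840 = 3.7333.
        SD[R] = 1.9322.
Step 4: Continuity-corrected z = (R - 0.5 - E[R]) / SD[R] = (10 - 0.5 - 9.0000) / 1.9322 = 0.2588.
Step 5: Two-sided p-value via normal approximation = 2*(1 - Phi(|z|)) = 0.795809.
Step 6: alpha = 0.05. fail to reject H0.

R = 10, z = 0.2588, p = 0.795809, fail to reject H0.


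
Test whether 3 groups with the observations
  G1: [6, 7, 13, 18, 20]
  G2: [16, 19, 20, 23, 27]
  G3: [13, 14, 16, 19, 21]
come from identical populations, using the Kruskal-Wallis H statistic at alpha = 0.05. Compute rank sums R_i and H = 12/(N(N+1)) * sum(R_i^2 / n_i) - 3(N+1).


Step 1: Combine all N = 15 observations and assign midranks.
sorted (value, group, rank): (6,G1,1), (7,G1,2), (13,G1,3.5), (13,G3,3.5), (14,G3,5), (16,G2,6.5), (16,G3,6.5), (18,G1,8), (19,G2,9.5), (19,G3,9.5), (20,G1,11.5), (20,G2,11.5), (21,G3,13), (23,G2,14), (27,G2,15)
Step 2: Sum ranks within each group.
R_1 = 26 (n_1 = 5)
R_2 = 56.5 (n_2 = 5)
R_3 = 37.5 (n_3 = 5)
Step 3: H = 12/(N(N+1)) * sum(R_i^2/n_i) - 3(N+1)
     = 12/(15*16) * (26^2/5 + 56.5^2/5 + 37.5^2/5) - 3*16
     = 0.050000 * 1054.9 - 48
     = 4.745000.
Step 4: Ties present; correction factor C = 1 - 24/(15^3 - 15) = 0.992857. Corrected H = 4.745000 / 0.992857 = 4.779137.
Step 5: Under H0, H ~ chi^2(2); p-value = 0.091669.
Step 6: alpha = 0.05. fail to reject H0.

H = 4.7791, df = 2, p = 0.091669, fail to reject H0.


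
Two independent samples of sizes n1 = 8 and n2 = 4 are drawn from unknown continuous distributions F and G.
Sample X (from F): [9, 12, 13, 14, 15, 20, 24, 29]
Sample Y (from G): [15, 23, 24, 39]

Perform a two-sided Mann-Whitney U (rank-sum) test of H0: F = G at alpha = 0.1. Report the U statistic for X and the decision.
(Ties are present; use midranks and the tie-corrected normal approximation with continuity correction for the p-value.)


Step 1: Combine and sort all 12 observations; assign midranks.
sorted (value, group): (9,X), (12,X), (13,X), (14,X), (15,X), (15,Y), (20,X), (23,Y), (24,X), (24,Y), (29,X), (39,Y)
ranks: 9->1, 12->2, 13->3, 14->4, 15->5.5, 15->5.5, 20->7, 23->8, 24->9.5, 24->9.5, 29->11, 39->12
Step 2: Rank sum for X: R1 = 1 + 2 + 3 + 4 + 5.5 + 7 + 9.5 + 11 = 43.
Step 3: U_X = R1 - n1(n1+1)/2 = 43 - 8*9/2 = 43 - 36 = 7.
       U_Y = n1*n2 - U_X = 32 - 7 = 25.
Step 4: Ties are present, so use the tie-corrected normal approximation (with continuity correction) for the p-value.
Step 5: p-value = 0.147414; compare to alpha = 0.1. fail to reject H0.

U_X = 7, p = 0.147414, fail to reject H0 at alpha = 0.1.


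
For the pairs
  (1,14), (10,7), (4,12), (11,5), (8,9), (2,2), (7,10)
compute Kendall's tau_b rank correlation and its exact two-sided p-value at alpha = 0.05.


Step 1: Enumerate the 21 unordered pairs (i,j) with i<j and classify each by sign(x_j-x_i) * sign(y_j-y_i).
  (1,2):dx=+9,dy=-7->D; (1,3):dx=+3,dy=-2->D; (1,4):dx=+10,dy=-9->D; (1,5):dx=+7,dy=-5->D
  (1,6):dx=+1,dy=-12->D; (1,7):dx=+6,dy=-4->D; (2,3):dx=-6,dy=+5->D; (2,4):dx=+1,dy=-2->D
  (2,5):dx=-2,dy=+2->D; (2,6):dx=-8,dy=-5->C; (2,7):dx=-3,dy=+3->D; (3,4):dx=+7,dy=-7->D
  (3,5):dx=+4,dy=-3->D; (3,6):dx=-2,dy=-10->C; (3,7):dx=+3,dy=-2->D; (4,5):dx=-3,dy=+4->D
  (4,6):dx=-9,dy=-3->C; (4,7):dx=-4,dy=+5->D; (5,6):dx=-6,dy=-7->C; (5,7):dx=-1,dy=+1->D
  (6,7):dx=+5,dy=+8->C
Step 2: C = 5, D = 16, total pairs = 21.
Step 3: tau = (C - D)/(n(n-1)/2) = (5 - 16)/21 = -0.523810.
Step 4: Exact two-sided p-value (enumerate n! = 5040 permutations of y under H0): p = 0.136111.
Step 5: alpha = 0.05. fail to reject H0.

tau_b = -0.5238 (C=5, D=16), p = 0.136111, fail to reject H0.


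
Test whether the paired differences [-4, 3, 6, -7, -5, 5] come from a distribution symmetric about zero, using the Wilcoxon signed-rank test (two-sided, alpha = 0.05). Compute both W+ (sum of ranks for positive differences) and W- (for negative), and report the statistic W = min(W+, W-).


Step 1: Drop any zero differences (none here) and take |d_i|.
|d| = [4, 3, 6, 7, 5, 5]
Step 2: Midrank |d_i| (ties get averaged ranks).
ranks: |4|->2, |3|->1, |6|->5, |7|->6, |5|->3.5, |5|->3.5
Step 3: Attach original signs; sum ranks with positive sign and with negative sign.
W+ = 1 + 5 + 3.5 = 9.5
W- = 2 + 6 + 3.5 = 11.5
(Check: W+ + W- = 21 should equal n(n+1)/2 = 21.)
Step 4: Test statistic W = min(W+, W-) = 9.5.
Step 5: Ties in |d|, so use the tie-corrected normal approximation.
        E[W] = n(n+1)/4 = 6*7/4 = 10.5.
        Tie groups: |d|=5 (t=2); sum(t^3 - t) = 6.
        Var[W] = n(n+1)(2n+1)/24 - sum(t^3-t)/48 = 546/24 - 6/48 = 22.625.
        z = (W - E[W]) / sqrt(Var[W]) = (9.5 - 10.5) / 4.7566 = -0.2102.
        Two-sided p = 2*Phi(z) = 0.833484.
Step 6: alpha = 0.05. fail to reject H0.

W+ = 9.5, W- = 11.5, W = min = 9.5, p = 0.833484, fail to reject H0.


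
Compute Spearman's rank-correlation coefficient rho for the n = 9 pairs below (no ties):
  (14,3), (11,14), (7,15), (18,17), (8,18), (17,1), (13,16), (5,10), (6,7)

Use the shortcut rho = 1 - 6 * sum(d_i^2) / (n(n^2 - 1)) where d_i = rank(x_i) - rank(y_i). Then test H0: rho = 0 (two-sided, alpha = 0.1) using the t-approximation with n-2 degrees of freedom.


Step 1: Rank x and y separately (midranks; no ties here).
rank(x): 14->7, 11->5, 7->3, 18->9, 8->4, 17->8, 13->6, 5->1, 6->2
rank(y): 3->2, 14->5, 15->6, 17->8, 18->9, 1->1, 16->7, 10->4, 7->3
Step 2: d_i = R_x(i) - R_y(i); compute d_i^2.
  (7-2)^2=25, (5-5)^2=0, (3-6)^2=9, (9-8)^2=1, (4-9)^2=25, (8-1)^2=49, (6-7)^2=1, (1-4)^2=9, (2-3)^2=1
sum(d^2) = 120.
Step 3: rho = 1 - 6*120 / (9*(9^2 - 1)) = 1 - 720/720 = 0.000000.
Step 4: Under H0, t = rho * sqrt((n-2)/(1-rho^2)) = 0.0000 ~ t(7).
Step 5: Two-sided p-value from the t-distribution with 7 df = 1.000000.
Step 6: alpha = 0.1. fail to reject H0.

rho = 0.0000, p = 1.000000, fail to reject H0 at alpha = 0.1.


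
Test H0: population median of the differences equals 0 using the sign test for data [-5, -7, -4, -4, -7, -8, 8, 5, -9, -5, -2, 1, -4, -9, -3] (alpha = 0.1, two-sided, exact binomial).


Step 1: Discard zero differences. Original n = 15; n_eff = number of nonzero differences = 15.
Nonzero differences (with sign): -5, -7, -4, -4, -7, -8, +8, +5, -9, -5, -2, +1, -4, -9, -3
Step 2: Count signs: positive = 3, negative = 12.
Step 3: Under H0: P(positive) = 0.5, so the number of positives S ~ Bin(15, 0.5).
Step 4: Two-sided exact p-value = sum of Bin(15,0.5) probabilities at or below the observed probability = 0.035156.
Step 5: alpha = 0.1. reject H0.

n_eff = 15, pos = 3, neg = 12, p = 0.035156, reject H0.


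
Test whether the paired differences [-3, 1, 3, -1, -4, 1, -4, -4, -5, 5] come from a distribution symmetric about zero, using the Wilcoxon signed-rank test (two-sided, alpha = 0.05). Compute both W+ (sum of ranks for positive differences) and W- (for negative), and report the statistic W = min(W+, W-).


Step 1: Drop any zero differences (none here) and take |d_i|.
|d| = [3, 1, 3, 1, 4, 1, 4, 4, 5, 5]
Step 2: Midrank |d_i| (ties get averaged ranks).
ranks: |3|->4.5, |1|->2, |3|->4.5, |1|->2, |4|->7, |1|->2, |4|->7, |4|->7, |5|->9.5, |5|->9.5
Step 3: Attach original signs; sum ranks with positive sign and with negative sign.
W+ = 2 + 4.5 + 2 + 9.5 = 18
W- = 4.5 + 2 + 7 + 7 + 7 + 9.5 = 37
(Check: W+ + W- = 55 should equal n(n+1)/2 = 55.)
Step 4: Test statistic W = min(W+, W-) = 18.
Step 5: Ties in |d|, so use the tie-corrected normal approximation.
        E[W] = n(n+1)/4 = 10*11/4 = 27.5.
        Tie groups: |d|=1 (t=3), |d|=3 (t=2), |d|=4 (t=3), |d|=5 (t=2); sum(t^3 - t) = 60.
        Var[W] = n(n+1)(2n+1)/24 - sum(t^3-t)/48 = 2310/24 - 60/48 = 95.
        z = (W - E[W]) / sqrt(Var[W]) = (18 - 27.5) / 9.7468 = -0.9747.
        Two-sided p = 2*Phi(z) = 0.329719.
Step 6: alpha = 0.05. fail to reject H0.

W+ = 18, W- = 37, W = min = 18, p = 0.329719, fail to reject H0.


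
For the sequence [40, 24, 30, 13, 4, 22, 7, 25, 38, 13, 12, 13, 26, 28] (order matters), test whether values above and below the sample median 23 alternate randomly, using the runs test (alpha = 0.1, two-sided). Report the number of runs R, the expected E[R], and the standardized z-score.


Step 1: Compute median = 23; label A = above, B = below.
Labels in order: AAABBBBAABBBAA  (n_A = 7, n_B = 7)
Step 2: Count runs R = 5.
Step 3: Under H0 (random ordering), E[R] = 2*n_A*n_B/(n_A+n_B) + 1 = 2*7*7/14 + 1 = 8.0000.
        Var[R] = 2*n_A*n_B*(2*n_A*n_B - n_A - n_B) / ((n_A+n_B)^2 * (n_A+n_B-1)) = 8232/2548 = 3.2308.
        SD[R] = 1.7974.
Step 4: Continuity-corrected z = (R + 0.5 - E[R]) / SD[R] = (5 + 0.5 - 8.0000) / 1.7974 = -1.3909.
Step 5: Two-sided p-value via normal approximation = 2*(1 - Phi(|z|)) = 0.164264.
Step 6: alpha = 0.1. fail to reject H0.

R = 5, z = -1.3909, p = 0.164264, fail to reject H0.


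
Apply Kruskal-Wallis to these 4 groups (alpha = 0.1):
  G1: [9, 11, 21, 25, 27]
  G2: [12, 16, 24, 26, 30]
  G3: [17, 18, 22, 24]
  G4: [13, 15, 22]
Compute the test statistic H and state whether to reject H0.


Step 1: Combine all N = 17 observations and assign midranks.
sorted (value, group, rank): (9,G1,1), (11,G1,2), (12,G2,3), (13,G4,4), (15,G4,5), (16,G2,6), (17,G3,7), (18,G3,8), (21,G1,9), (22,G3,10.5), (22,G4,10.5), (24,G2,12.5), (24,G3,12.5), (25,G1,14), (26,G2,15), (27,G1,16), (30,G2,17)
Step 2: Sum ranks within each group.
R_1 = 42 (n_1 = 5)
R_2 = 53.5 (n_2 = 5)
R_3 = 38 (n_3 = 4)
R_4 = 19.5 (n_4 = 3)
Step 3: H = 12/(N(N+1)) * sum(R_i^2/n_i) - 3(N+1)
     = 12/(17*18) * (42^2/5 + 53.5^2/5 + 38^2/4 + 19.5^2/3) - 3*18
     = 0.039216 * 1413 - 54
     = 1.411765.
Step 4: Ties present; correction factor C = 1 - 12/(17^3 - 17) = 0.997549. Corrected H = 1.411765 / 0.997549 = 1.415233.
Step 5: Under H0, H ~ chi^2(3); p-value = 0.701968.
Step 6: alpha = 0.1. fail to reject H0.

H = 1.4152, df = 3, p = 0.701968, fail to reject H0.


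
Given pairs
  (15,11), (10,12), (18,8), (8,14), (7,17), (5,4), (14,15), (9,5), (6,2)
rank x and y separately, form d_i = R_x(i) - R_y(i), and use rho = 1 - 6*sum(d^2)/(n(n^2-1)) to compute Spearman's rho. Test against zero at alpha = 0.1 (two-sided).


Step 1: Rank x and y separately (midranks; no ties here).
rank(x): 15->8, 10->6, 18->9, 8->4, 7->3, 5->1, 14->7, 9->5, 6->2
rank(y): 11->5, 12->6, 8->4, 14->7, 17->9, 4->2, 15->8, 5->3, 2->1
Step 2: d_i = R_x(i) - R_y(i); compute d_i^2.
  (8-5)^2=9, (6-6)^2=0, (9-4)^2=25, (4-7)^2=9, (3-9)^2=36, (1-2)^2=1, (7-8)^2=1, (5-3)^2=4, (2-1)^2=1
sum(d^2) = 86.
Step 3: rho = 1 - 6*86 / (9*(9^2 - 1)) = 1 - 516/720 = 0.283333.
Step 4: Under H0, t = rho * sqrt((n-2)/(1-rho^2)) = 0.7817 ~ t(7).
Step 5: Two-sided p-value from the t-distribution with 7 df = 0.460030.
Step 6: alpha = 0.1. fail to reject H0.

rho = 0.2833, p = 0.460030, fail to reject H0 at alpha = 0.1.


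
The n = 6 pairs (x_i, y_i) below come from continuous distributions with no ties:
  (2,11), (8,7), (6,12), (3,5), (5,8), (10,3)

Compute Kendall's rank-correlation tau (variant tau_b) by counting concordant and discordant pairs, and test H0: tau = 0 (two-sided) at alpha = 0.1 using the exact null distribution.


Step 1: Enumerate the 15 unordered pairs (i,j) with i<j and classify each by sign(x_j-x_i) * sign(y_j-y_i).
  (1,2):dx=+6,dy=-4->D; (1,3):dx=+4,dy=+1->C; (1,4):dx=+1,dy=-6->D; (1,5):dx=+3,dy=-3->D
  (1,6):dx=+8,dy=-8->D; (2,3):dx=-2,dy=+5->D; (2,4):dx=-5,dy=-2->C; (2,5):dx=-3,dy=+1->D
  (2,6):dx=+2,dy=-4->D; (3,4):dx=-3,dy=-7->C; (3,5):dx=-1,dy=-4->C; (3,6):dx=+4,dy=-9->D
  (4,5):dx=+2,dy=+3->C; (4,6):dx=+7,dy=-2->D; (5,6):dx=+5,dy=-5->D
Step 2: C = 5, D = 10, total pairs = 15.
Step 3: tau = (C - D)/(n(n-1)/2) = (5 - 10)/15 = -0.333333.
Step 4: Exact two-sided p-value (enumerate n! = 720 permutations of y under H0): p = 0.469444.
Step 5: alpha = 0.1. fail to reject H0.

tau_b = -0.3333 (C=5, D=10), p = 0.469444, fail to reject H0.


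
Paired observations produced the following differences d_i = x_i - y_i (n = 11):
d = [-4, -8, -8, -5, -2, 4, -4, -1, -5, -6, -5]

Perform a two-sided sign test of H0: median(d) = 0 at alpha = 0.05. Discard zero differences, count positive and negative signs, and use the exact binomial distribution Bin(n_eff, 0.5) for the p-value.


Step 1: Discard zero differences. Original n = 11; n_eff = number of nonzero differences = 11.
Nonzero differences (with sign): -4, -8, -8, -5, -2, +4, -4, -1, -5, -6, -5
Step 2: Count signs: positive = 1, negative = 10.
Step 3: Under H0: P(positive) = 0.5, so the number of positives S ~ Bin(11, 0.5).
Step 4: Two-sided exact p-value = sum of Bin(11,0.5) probabilities at or below the observed probability = 0.011719.
Step 5: alpha = 0.05. reject H0.

n_eff = 11, pos = 1, neg = 10, p = 0.011719, reject H0.


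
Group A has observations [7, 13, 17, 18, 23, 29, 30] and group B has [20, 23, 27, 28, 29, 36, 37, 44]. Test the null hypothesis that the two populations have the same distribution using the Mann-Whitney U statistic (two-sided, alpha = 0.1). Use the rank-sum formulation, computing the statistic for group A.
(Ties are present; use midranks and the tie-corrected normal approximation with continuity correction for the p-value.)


Step 1: Combine and sort all 15 observations; assign midranks.
sorted (value, group): (7,X), (13,X), (17,X), (18,X), (20,Y), (23,X), (23,Y), (27,Y), (28,Y), (29,X), (29,Y), (30,X), (36,Y), (37,Y), (44,Y)
ranks: 7->1, 13->2, 17->3, 18->4, 20->5, 23->6.5, 23->6.5, 27->8, 28->9, 29->10.5, 29->10.5, 30->12, 36->13, 37->14, 44->15
Step 2: Rank sum for X: R1 = 1 + 2 + 3 + 4 + 6.5 + 10.5 + 12 = 39.
Step 3: U_X = R1 - n1(n1+1)/2 = 39 - 7*8/2 = 39 - 28 = 11.
       U_Y = n1*n2 - U_X = 56 - 11 = 45.
Step 4: Ties are present, so use the tie-corrected normal approximation (with continuity correction) for the p-value.
Step 5: p-value = 0.055758; compare to alpha = 0.1. reject H0.

U_X = 11, p = 0.055758, reject H0 at alpha = 0.1.


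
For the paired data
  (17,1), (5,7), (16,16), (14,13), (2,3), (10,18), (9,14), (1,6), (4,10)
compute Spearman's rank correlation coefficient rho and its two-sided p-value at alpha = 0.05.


Step 1: Rank x and y separately (midranks; no ties here).
rank(x): 17->9, 5->4, 16->8, 14->7, 2->2, 10->6, 9->5, 1->1, 4->3
rank(y): 1->1, 7->4, 16->8, 13->6, 3->2, 18->9, 14->7, 6->3, 10->5
Step 2: d_i = R_x(i) - R_y(i); compute d_i^2.
  (9-1)^2=64, (4-4)^2=0, (8-8)^2=0, (7-6)^2=1, (2-2)^2=0, (6-9)^2=9, (5-7)^2=4, (1-3)^2=4, (3-5)^2=4
sum(d^2) = 86.
Step 3: rho = 1 - 6*86 / (9*(9^2 - 1)) = 1 - 516/720 = 0.283333.
Step 4: Under H0, t = rho * sqrt((n-2)/(1-rho^2)) = 0.7817 ~ t(7).
Step 5: Two-sided p-value from the t-distribution with 7 df = 0.460030.
Step 6: alpha = 0.05. fail to reject H0.

rho = 0.2833, p = 0.460030, fail to reject H0 at alpha = 0.05.
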